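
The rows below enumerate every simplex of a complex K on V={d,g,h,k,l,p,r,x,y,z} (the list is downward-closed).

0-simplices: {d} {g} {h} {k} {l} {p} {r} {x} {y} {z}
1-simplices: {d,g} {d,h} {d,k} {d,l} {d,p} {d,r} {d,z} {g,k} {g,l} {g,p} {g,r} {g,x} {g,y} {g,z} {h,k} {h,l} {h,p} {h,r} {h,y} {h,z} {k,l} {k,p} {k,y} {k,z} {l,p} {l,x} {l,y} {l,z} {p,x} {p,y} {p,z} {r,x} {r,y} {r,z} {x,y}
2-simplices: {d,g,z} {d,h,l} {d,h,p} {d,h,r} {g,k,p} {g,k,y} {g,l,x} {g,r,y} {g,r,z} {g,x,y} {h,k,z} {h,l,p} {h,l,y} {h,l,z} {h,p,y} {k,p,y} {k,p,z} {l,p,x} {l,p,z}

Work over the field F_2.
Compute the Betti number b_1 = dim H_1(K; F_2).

b_1=7

n_0=10 n_1=35 n_2=19  [Z2]
∂1: piv[dg,dh,dk,dl,dp,dr,dz,gx,gy] rk=9  ker:gk,gl,gp,gr,gz,hk,hl,hp,hr,hy,hz,kl,kp,ky,kz,lp,lx,ly,lz,px,py,pz,rx,ry,rz,xy
∂2: piv[dgz,dhl,dhp,dhr,gkp,gky,glx,gry,grz,gxy,hkz,hlp,hly,hlz,hpy,kpy,kpz,lpx,lpz] rk=19
b_1=(35−9)−19=7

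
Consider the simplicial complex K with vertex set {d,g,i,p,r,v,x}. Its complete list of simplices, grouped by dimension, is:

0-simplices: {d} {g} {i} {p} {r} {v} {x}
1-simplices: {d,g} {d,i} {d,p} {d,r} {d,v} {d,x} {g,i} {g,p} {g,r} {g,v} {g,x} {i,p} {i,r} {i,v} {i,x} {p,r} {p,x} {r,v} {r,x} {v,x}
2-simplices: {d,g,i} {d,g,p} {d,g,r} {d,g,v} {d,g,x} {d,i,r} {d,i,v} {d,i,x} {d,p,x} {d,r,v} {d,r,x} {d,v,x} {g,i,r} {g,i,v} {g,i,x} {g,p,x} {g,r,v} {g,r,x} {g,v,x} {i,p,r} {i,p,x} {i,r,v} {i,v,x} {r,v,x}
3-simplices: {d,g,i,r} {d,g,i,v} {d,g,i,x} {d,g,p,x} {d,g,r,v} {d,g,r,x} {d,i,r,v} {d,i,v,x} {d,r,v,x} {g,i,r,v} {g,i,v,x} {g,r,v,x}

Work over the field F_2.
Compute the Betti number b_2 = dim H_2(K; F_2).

n_0=7 n_1=20 n_2=24 n_3=12  [Z2]
∂1: piv[dg,di,dp,dr,dv,dx] rk=6  ker:gi,gp,gr,gv,gx,ip,ir,iv,ix,pr,px,rv,rx,vx
∂2: piv[dgi,dgp,dgr,dgv,dgx,dir,div,dix,dpx,drv,drx,dvx,ipr,ipx] rk=14  ker:gir,giv,gix,gpx,grv,grx,gvx,irv,ivx,rvx
∂3: piv[dgir,dgiv,dgix,dgpx,dgrv,dgrx,dirv,divx,drvx,givx] rk=10  ker:girv,grvx
b_2=(24−14)−10=0

b_2=0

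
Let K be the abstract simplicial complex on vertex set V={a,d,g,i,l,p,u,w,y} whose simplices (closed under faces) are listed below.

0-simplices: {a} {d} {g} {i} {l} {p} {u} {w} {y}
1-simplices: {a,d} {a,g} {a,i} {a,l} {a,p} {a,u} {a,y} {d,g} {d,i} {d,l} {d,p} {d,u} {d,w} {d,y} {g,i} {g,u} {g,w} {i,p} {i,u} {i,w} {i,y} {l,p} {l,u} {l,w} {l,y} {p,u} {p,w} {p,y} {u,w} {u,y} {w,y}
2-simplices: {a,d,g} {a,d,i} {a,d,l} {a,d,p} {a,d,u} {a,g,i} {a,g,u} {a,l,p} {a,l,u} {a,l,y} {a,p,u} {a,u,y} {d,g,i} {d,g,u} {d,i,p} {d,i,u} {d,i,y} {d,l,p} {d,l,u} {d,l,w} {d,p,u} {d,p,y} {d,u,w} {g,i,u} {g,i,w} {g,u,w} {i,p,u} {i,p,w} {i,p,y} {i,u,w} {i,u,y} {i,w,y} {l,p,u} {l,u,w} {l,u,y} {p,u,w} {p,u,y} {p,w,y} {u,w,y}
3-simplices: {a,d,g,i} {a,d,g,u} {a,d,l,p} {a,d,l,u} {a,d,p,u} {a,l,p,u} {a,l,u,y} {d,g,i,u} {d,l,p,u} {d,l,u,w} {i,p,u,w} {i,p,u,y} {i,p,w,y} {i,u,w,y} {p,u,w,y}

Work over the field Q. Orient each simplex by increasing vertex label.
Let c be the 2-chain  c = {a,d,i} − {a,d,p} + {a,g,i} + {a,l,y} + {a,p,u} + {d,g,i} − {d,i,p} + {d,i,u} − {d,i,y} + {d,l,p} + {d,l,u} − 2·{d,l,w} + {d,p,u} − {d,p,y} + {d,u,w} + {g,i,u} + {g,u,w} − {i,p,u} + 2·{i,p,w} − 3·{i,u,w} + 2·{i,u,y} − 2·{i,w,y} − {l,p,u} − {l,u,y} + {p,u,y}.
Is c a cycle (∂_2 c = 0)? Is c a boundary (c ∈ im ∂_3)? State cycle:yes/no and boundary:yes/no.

n_0=9 n_1=31 n_2=39 n_3=15  [Q]
∂1: piv[ad,ag,ai,al,ap,au,ay,dw] rk=8  ker:dg,di,dl,dp,du,dy,gi,gu,gw,ip,iu,iw,iy,lp,lu,lw,ly,pu,pw,py,uw,uy,wy
∂2: piv[adg,adi,adl,adp,adu,agi,agu,alp,alu,aly,apu,auy,dip,diu,diy,dlw,dpy,duw,giw,guw,ipw,iuy,iwy] rk=23  ker:dgi,dgu,dlp,dlu,dpu,giu,ipu,ipy,iuw,lpu,luw,luy,puw,puy,pwy,uwy
∂3: piv[adgi,adgu,adlp,adlu,adpu,alpu,aluy,dgiu,dluw,ipuw,ipuy,ipwy,iuwy] rk=13  ker:dlpu,puwy
∂2c = {a,g} − 2·{a,i} + {a,l} + 2·{a,p} − {a,u} − {a,y} + {d,g} − {d,i} − {d,p} − 2·{d,u} + {d,w} + 2·{d,y} + 3·{g,i} − {g,w} + 2·{i,u} − {i,w} − {i,y} + {l,u} − 2·{l,w} + 2·{l,y} + {p,u} + 2·{p,w} − 2·{p,y} − {u,w} + 2·{u,y} − 2·{w,y}

cycle:no boundary:no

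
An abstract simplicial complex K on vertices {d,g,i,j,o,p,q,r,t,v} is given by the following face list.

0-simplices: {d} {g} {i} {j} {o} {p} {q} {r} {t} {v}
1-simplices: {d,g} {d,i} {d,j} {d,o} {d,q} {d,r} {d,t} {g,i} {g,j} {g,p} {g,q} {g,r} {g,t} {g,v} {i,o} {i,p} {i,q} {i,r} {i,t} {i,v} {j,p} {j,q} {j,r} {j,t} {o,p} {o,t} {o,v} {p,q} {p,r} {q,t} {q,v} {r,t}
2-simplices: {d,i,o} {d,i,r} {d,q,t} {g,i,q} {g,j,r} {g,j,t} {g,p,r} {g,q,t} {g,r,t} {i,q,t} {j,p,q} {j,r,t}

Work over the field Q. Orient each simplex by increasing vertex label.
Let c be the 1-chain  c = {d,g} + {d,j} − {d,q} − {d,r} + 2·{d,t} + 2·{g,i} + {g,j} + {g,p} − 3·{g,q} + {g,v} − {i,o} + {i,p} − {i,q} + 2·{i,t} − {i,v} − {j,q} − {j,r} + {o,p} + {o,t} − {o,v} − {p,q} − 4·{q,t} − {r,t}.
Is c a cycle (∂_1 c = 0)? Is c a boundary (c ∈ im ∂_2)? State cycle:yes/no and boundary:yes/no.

n_0=10 n_1=32 n_2=12  [Q]
∂1: piv[dg,di,dj,do,dq,dr,dt,gp,gv] rk=9  ker:gi,gj,gq,gr,gt,io,ip,iq,ir,it,iv,jp,jq,jr,jt,op,ot,ov,pq,pr,qt,qv,rt
∂2: piv[dio,dir,dqt,giq,gjr,gjt,gpr,gqt,grt,iqt,jpq] rk=11  ker:jrt
∂1c = −2·{d} − {g} + 2·{i} + 4·{j} − 2·{o} + 4·{p} − 3·{q} − {r} − {v}

cycle:no boundary:no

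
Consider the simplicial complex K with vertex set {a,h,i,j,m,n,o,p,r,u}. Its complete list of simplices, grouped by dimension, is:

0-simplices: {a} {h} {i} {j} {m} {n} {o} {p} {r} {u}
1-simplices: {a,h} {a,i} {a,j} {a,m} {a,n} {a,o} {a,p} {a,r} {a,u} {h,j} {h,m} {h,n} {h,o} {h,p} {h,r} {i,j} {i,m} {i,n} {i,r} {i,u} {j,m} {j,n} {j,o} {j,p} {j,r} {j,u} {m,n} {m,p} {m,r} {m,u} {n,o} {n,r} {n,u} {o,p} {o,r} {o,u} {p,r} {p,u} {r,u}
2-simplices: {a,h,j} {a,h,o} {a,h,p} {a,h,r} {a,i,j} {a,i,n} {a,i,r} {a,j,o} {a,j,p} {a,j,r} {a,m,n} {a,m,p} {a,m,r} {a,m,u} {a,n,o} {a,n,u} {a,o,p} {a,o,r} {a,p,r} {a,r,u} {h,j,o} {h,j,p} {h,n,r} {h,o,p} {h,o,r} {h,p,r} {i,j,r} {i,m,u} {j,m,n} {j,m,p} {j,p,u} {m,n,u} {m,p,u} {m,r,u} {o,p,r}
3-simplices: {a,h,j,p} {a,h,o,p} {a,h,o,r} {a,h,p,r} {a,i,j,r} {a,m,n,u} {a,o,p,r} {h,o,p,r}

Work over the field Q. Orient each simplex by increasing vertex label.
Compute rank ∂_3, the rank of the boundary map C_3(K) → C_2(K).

rank∂_3=7

n_0=10 n_1=39 n_2=35 n_3=8  [Q]
∂1: piv[ah,ai,aj,am,an,ao,ap,ar,au] rk=9  ker:hj,hm,hn,ho,hp,hr,ij,im,in,ir,iu,jm,jn,jo,jp,jr,ju,mn,mp,mr,mu,no,nr,nu,op,or,ou,pr,pu,ru
∂2: piv[ahj,aho,ahp,ahr,aij,ain,air,ajo,ajp,ajr,amn,amp,amr,amu,ano,anu,aop,aor,apr,aru,hnr,imu,jmn,jmp,jpu,mpu] rk=26  ker:hjo,hjp,hop,hor,hpr,ijr,mnu,mru,opr
∂3: piv[ahjp,ahop,ahor,ahpr,aijr,amnu,aopr] rk=7  ker:hopr
rk∂_3=7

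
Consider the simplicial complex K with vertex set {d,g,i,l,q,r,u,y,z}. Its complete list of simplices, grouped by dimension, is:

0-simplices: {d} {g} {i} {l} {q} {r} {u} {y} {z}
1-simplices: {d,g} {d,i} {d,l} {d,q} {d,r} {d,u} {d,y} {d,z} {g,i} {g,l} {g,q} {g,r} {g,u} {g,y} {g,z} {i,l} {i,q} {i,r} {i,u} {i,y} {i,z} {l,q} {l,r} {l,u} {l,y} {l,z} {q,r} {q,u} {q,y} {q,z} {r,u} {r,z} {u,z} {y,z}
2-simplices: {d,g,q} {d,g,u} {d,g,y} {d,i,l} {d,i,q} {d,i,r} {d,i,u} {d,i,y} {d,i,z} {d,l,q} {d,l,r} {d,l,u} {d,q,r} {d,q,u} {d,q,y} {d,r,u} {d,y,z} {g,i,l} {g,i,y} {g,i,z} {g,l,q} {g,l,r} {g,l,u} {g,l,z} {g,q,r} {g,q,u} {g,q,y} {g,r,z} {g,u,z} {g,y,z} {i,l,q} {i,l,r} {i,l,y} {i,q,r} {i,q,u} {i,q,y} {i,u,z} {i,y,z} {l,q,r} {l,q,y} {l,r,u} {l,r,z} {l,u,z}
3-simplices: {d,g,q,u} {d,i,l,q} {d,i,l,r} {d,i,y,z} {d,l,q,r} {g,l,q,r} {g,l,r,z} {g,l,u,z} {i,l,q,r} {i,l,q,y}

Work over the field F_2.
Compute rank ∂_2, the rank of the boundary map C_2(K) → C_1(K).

n_0=9 n_1=34 n_2=43 n_3=10  [Z2]
∂1: piv[dg,di,dl,dq,dr,du,dy,dz] rk=8  ker:gi,gl,gq,gr,gu,gy,gz,il,iq,ir,iu,iy,iz,lq,lr,lu,ly,lz,qr,qu,qy,qz,ru,rz,uz,yz
∂2: piv[dgq,dgu,dgy,dil,diq,dir,diu,diy,diz,dlq,dlr,dlu,dqr,dqu,dqy,dru,dyz,gil,giy,giz,glr,glz,grz,guz,ily] rk=25  ker:glq,glu,gqr,gqu,gqy,gyz,ilq,ilr,iqr,iqu,iqy,iuz,iyz,lqr,lqy,lru,lrz,luz
∂3: piv[dgqu,dilq,dilr,diyz,dlqr,glqr,glrz,gluz,ilqr,ilqy] rk=10
rk∂_2=25

rank∂_2=25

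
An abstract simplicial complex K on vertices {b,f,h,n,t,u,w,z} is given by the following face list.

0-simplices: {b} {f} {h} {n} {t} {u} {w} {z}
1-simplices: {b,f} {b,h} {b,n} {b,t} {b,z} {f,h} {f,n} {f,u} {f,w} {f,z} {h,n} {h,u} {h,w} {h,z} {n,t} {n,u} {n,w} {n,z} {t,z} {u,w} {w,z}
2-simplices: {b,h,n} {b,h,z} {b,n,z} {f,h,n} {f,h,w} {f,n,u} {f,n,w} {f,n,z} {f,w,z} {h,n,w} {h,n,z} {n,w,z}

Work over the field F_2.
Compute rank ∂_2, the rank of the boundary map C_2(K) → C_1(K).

rank∂_2=9

n_0=8 n_1=21 n_2=12  [Z2]
∂1: piv[bf,bh,bn,bt,bz,fu,fw] rk=7  ker:fh,fn,fz,hn,hu,hw,hz,nt,nu,nw,nz,tz,uw,wz
∂2: piv[bhn,bhz,bnz,fhn,fhw,fnu,fnw,fnz,fwz] rk=9  ker:hnw,hnz,nwz
rk∂_2=9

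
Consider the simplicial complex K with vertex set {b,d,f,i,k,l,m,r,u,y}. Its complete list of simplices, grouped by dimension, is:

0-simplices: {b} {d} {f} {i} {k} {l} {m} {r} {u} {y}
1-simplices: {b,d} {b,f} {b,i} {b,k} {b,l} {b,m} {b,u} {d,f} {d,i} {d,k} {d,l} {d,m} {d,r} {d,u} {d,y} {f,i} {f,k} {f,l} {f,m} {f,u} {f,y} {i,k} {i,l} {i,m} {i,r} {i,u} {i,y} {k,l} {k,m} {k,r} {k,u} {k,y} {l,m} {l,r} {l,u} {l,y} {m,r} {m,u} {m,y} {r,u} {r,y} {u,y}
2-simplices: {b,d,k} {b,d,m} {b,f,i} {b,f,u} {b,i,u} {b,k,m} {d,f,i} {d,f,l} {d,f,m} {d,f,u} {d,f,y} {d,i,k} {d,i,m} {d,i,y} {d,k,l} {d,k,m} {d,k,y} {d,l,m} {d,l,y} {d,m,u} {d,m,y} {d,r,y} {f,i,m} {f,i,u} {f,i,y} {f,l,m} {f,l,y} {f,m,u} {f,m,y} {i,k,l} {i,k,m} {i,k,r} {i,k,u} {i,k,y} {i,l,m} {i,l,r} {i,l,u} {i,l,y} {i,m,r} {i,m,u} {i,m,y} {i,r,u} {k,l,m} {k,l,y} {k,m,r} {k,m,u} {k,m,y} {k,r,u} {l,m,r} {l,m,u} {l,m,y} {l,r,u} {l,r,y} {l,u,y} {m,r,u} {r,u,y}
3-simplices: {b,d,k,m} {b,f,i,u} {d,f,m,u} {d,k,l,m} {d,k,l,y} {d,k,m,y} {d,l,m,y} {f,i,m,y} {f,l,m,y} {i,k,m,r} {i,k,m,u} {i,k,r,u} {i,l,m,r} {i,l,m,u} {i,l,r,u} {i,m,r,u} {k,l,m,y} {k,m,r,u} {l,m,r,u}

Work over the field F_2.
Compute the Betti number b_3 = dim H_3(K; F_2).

n_0=10 n_1=42 n_2=56 n_3=19  [Z2]
∂1: piv[bd,bf,bi,bk,bl,bm,bu,dr,dy] rk=9  ker:df,di,dk,dl,dm,du,fi,fk,fl,fm,fu,fy,ik,il,im,ir,iu,iy,kl,km,kr,ku,ky,lm,lr,lu,ly,mr,mu,my,ru,ry,uy
∂2: piv[bdk,bdm,bfi,bfu,biu,bkm,dfi,dfl,dfm,dfu,dfy,dik,dim,diy,dkl,dky,dlm,dly,dmu,dmy,dry,ikl,ikr,iku,ilr,ilu,imr,iru,lry,luy] rk=30  ker:dkm,fim,fiu,fiy,flm,fly,fmu,fmy,ikm,iky,ilm,ily,imu,imy,klm,kly,kmr,kmu,kmy,kru,lmr,lmu,lmy,lru,mru,ruy
∂3: piv[bdkm,bfiu,dfmu,dklm,dkly,dkmy,dlmy,fimy,flmy,ikmr,ikmu,ikru,ilmr,ilmu,ilru,imru] rk=16  ker:klmy,kmru,lmru
b_3=(19−16)−0=3

b_3=3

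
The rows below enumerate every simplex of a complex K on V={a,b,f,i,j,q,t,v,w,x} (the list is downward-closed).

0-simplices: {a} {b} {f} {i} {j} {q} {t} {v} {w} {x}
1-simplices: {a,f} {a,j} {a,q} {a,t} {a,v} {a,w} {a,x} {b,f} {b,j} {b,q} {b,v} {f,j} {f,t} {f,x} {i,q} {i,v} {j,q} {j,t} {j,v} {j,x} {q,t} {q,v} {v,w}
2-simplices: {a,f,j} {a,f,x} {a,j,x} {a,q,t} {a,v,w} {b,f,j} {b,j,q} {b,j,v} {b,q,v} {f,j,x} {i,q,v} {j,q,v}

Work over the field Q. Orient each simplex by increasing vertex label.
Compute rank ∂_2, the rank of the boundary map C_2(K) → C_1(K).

n_0=10 n_1=23 n_2=12  [Q]
∂1: piv[af,aj,aq,at,av,aw,ax,bf,iq] rk=9  ker:bj,bq,bv,fj,ft,fx,iv,jq,jt,jv,jx,qt,qv,vw
∂2: piv[afj,afx,ajx,aqt,avw,bfj,bjq,bjv,bqv,iqv] rk=10  ker:fjx,jqv
rk∂_2=10

rank∂_2=10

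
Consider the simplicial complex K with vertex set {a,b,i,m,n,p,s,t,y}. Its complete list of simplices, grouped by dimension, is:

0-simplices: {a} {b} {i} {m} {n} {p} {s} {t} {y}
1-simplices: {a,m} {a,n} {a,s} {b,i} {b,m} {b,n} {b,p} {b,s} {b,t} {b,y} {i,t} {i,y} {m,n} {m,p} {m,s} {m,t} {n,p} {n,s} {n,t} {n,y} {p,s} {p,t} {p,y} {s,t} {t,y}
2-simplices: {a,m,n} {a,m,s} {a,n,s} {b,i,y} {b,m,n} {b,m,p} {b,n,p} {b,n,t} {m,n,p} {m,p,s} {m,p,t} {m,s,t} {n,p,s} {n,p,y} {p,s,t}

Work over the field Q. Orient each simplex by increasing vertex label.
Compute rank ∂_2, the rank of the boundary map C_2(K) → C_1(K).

rank∂_2=12

n_0=9 n_1=25 n_2=15  [Q]
∂1: piv[am,an,as,bi,bm,bp,bt,by] rk=8  ker:bn,bs,it,iy,mn,mp,ms,mt,np,ns,nt,ny,ps,pt,py,st,ty
∂2: piv[amn,ams,ans,biy,bmn,bmp,bnp,bnt,mps,mpt,mst,npy] rk=12  ker:mnp,nps,pst
rk∂_2=12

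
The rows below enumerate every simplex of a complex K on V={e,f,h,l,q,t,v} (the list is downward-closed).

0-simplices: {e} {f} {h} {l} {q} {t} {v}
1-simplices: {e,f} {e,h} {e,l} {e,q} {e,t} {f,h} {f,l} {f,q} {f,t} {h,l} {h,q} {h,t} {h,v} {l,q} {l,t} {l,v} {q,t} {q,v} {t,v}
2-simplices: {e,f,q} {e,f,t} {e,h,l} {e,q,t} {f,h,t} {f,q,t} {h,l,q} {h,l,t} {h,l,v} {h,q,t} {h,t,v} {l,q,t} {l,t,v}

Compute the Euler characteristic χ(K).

n_0=7 n_1=19 n_2=13
χ=+7−19+13=1

χ(K)=1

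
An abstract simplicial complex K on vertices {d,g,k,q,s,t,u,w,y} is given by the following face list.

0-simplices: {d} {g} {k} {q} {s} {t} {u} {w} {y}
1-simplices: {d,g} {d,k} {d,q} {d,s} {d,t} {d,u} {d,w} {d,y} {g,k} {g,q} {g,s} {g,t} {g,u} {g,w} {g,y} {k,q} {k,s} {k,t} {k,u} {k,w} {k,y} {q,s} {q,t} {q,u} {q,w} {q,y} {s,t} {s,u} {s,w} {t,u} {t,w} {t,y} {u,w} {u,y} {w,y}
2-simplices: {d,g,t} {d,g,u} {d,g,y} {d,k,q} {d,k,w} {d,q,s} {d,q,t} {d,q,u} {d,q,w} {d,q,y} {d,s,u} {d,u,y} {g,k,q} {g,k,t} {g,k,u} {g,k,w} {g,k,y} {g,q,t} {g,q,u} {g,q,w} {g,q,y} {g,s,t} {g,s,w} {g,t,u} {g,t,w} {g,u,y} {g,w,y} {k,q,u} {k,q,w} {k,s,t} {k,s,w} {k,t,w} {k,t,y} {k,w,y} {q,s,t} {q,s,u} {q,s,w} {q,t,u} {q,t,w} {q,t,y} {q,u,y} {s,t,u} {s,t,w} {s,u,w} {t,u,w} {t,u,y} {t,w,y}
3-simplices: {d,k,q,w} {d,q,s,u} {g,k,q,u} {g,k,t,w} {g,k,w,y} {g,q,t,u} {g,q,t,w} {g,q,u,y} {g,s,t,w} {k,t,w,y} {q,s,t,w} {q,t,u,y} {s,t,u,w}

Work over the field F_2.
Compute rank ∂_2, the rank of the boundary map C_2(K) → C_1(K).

n_0=9 n_1=35 n_2=47 n_3=13  [Z2]
∂1: piv[dg,dk,dq,ds,dt,du,dw,dy] rk=8  ker:gk,gq,gs,gt,gu,gw,gy,kq,ks,kt,ku,kw,ky,qs,qt,qu,qw,qy,st,su,sw,tu,tw,ty,uw,uy,wy
∂2: piv[dgt,dgu,dgy,dkq,dkw,dqs,dqt,dqu,dqw,dqy,dsu,duy,gkq,gkt,gku,gkw,gky,gqt,gst,gsw,gtu,gtw,gwy,kst,kty,qst,suw] rk=27  ker:gqu,gqw,gqy,guy,kqu,kqw,ksw,ktw,kwy,qsu,qsw,qtu,qtw,qty,quy,stu,stw,tuw,tuy,twy
∂3: piv[dkqw,dqsu,gkqu,gktw,gkwy,gqtu,gqtw,gquy,gstw,ktwy,qstw,qtuy,stuw] rk=13
rk∂_2=27

rank∂_2=27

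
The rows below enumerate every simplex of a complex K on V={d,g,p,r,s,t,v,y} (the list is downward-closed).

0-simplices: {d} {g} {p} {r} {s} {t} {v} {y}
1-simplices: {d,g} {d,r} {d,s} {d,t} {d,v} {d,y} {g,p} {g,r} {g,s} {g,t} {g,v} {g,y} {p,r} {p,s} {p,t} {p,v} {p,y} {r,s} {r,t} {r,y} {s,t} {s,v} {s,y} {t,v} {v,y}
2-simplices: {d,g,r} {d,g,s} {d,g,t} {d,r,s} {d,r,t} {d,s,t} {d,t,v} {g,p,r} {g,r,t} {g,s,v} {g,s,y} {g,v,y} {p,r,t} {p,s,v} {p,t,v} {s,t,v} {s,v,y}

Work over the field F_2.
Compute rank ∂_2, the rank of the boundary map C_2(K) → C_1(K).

n_0=8 n_1=25 n_2=17  [Z2]
∂1: piv[dg,dr,ds,dt,dv,dy,gp] rk=7  ker:gr,gs,gt,gv,gy,pr,ps,pt,pv,py,rs,rt,ry,st,sv,sy,tv,vy
∂2: piv[dgr,dgs,dgt,drs,drt,dst,dtv,gpr,gsv,gsy,gvy,prt,psv,ptv,stv] rk=15  ker:grt,svy
rk∂_2=15

rank∂_2=15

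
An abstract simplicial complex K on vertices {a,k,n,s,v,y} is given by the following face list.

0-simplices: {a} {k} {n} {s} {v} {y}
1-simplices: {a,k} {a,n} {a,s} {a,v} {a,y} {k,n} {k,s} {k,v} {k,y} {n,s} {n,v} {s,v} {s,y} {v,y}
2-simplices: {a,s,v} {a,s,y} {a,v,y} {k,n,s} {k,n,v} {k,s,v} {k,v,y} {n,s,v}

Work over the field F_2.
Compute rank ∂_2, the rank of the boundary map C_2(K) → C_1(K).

n_0=6 n_1=14 n_2=8  [Z2]
∂1: piv[ak,an,as,av,ay] rk=5  ker:kn,ks,kv,ky,ns,nv,sv,sy,vy
∂2: piv[asv,asy,avy,kns,knv,ksv,kvy] rk=7  ker:nsv
rk∂_2=7

rank∂_2=7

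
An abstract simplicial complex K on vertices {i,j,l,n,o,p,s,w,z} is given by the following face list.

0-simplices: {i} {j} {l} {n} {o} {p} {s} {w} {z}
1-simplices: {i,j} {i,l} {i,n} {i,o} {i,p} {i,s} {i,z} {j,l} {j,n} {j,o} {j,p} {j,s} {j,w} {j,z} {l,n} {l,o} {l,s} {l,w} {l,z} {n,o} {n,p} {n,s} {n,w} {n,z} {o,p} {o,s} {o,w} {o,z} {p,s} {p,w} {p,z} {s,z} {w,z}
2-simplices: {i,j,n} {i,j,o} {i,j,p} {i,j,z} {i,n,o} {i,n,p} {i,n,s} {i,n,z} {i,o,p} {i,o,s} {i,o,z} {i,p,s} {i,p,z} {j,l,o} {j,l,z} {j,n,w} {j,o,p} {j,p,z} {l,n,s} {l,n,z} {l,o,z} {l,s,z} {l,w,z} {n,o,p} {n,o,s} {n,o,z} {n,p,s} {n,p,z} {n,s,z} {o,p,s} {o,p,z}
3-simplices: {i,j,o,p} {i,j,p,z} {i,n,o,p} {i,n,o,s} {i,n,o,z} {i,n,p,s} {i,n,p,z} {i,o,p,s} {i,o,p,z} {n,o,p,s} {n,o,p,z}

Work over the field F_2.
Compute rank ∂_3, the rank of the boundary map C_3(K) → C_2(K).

rank∂_3=9

n_0=9 n_1=33 n_2=31 n_3=11  [Z2]
∂1: piv[ij,il,in,io,ip,is,iz,jw] rk=8  ker:jl,jn,jo,jp,js,jz,ln,lo,ls,lw,lz,no,np,ns,nw,nz,op,os,ow,oz,ps,pw,pz,sz,wz
∂2: piv[ijn,ijo,ijp,ijz,ino,inp,ins,inz,iop,ios,ioz,ips,ipz,jlo,jlz,jnw,lns,lnz,lsz,lwz] rk=20  ker:jop,jpz,loz,nop,nos,noz,nps,npz,nsz,ops,opz
∂3: piv[ijop,ijpz,inop,inos,inoz,inps,inpz,iops,iopz] rk=9  ker:nops,nopz
rk∂_3=9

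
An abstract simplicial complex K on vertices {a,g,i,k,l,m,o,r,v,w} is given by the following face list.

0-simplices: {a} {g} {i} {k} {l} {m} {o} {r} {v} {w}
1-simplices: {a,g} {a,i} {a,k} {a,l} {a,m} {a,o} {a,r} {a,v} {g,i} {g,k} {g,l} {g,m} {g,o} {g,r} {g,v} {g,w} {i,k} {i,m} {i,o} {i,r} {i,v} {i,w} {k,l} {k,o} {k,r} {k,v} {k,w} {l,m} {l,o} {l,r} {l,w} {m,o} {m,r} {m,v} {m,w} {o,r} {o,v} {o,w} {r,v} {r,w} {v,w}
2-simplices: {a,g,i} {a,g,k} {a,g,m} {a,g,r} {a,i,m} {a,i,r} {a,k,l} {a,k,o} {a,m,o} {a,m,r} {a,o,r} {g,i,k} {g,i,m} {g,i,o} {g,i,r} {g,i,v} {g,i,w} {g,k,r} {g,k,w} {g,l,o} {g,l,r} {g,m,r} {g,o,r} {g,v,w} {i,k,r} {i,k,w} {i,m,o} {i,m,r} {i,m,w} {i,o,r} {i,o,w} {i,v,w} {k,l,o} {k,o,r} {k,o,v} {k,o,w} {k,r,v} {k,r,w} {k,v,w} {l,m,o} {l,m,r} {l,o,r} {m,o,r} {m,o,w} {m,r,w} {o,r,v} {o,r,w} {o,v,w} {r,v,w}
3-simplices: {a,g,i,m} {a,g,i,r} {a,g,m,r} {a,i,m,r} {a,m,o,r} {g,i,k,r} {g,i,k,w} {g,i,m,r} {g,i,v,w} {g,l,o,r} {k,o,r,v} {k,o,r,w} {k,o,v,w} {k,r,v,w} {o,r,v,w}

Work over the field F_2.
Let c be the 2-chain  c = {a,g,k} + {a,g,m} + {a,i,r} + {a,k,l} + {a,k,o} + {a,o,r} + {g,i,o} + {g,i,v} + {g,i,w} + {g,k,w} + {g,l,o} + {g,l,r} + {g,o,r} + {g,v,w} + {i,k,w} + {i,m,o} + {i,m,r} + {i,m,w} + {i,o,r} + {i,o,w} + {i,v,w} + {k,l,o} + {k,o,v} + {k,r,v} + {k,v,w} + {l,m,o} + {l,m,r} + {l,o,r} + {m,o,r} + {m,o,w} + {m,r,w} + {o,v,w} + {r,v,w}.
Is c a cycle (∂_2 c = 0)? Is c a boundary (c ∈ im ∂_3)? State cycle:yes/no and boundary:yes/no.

n_0=10 n_1=41 n_2=49 n_3=15  [Z2]
∂1: piv[ag,ai,ak,al,am,ao,ar,av,gw] rk=9  ker:gi,gk,gl,gm,go,gr,gv,ik,im,io,ir,iv,iw,kl,ko,kr,kv,kw,lm,lo,lr,lw,mo,mr,mv,mw,or,ov,ow,rv,rw,vw
∂2: piv[agi,agk,agm,agr,aim,air,akl,ako,amo,amr,aor,gik,gio,giv,giw,gkr,gkw,glo,glr,gor,gvw,imw,iow,klo,kov,krv,krw,kvw,lmo] rk=29  ker:gim,gir,gmr,ikr,ikw,imo,imr,ior,ivw,kor,kow,lmr,lor,mor,mow,mrw,orv,orw,ovw,rvw
∂3: piv[agim,agir,agmr,aimr,amor,gikr,gikw,givw,glor,korv,korw,kovw,krvw] rk=13  ker:gimr,orvw
∂2c = {a,i} + {a,k} + {a,l} + {a,m} + {g,i} + {g,m} + {g,o} + {g,w} + {i,k} + {i,m} + {i,r} + {i,w} + {k,o} + {k,r} + {k,v} + {k,w} + {l,r} + {m,w} + {o,r} + {o,w} + {v,w}

cycle:no boundary:no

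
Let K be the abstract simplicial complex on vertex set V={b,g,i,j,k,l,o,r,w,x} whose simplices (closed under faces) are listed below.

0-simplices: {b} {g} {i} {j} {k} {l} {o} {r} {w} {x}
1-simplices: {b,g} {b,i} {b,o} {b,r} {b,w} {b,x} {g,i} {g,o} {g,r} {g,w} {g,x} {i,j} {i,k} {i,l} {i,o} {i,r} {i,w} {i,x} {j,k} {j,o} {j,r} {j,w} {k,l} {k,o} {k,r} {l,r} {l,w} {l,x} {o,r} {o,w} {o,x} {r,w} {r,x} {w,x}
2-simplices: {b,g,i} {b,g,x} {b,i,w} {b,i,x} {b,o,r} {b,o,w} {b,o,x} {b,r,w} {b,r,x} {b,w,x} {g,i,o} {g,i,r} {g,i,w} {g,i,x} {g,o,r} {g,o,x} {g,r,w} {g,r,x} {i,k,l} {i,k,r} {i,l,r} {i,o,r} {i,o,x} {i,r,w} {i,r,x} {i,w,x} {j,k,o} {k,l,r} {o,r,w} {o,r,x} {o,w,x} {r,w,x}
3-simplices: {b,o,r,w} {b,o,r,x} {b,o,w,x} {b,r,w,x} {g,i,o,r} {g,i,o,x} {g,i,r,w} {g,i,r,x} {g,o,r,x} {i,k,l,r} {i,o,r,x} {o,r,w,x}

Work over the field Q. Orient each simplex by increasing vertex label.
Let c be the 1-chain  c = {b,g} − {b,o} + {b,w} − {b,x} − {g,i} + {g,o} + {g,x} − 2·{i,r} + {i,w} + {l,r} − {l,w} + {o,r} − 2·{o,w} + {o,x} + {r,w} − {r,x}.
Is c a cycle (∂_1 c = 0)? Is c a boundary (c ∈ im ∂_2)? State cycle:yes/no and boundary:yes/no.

n_0=10 n_1=34 n_2=32 n_3=12  [Q]
∂1: piv[bg,bi,bo,br,bw,bx,ij,ik,il] rk=9  ker:gi,go,gr,gw,gx,io,ir,iw,ix,jk,jo,jr,jw,kl,ko,kr,lr,lw,lx,or,ow,ox,rw,rx,wx
∂2: piv[bgi,bgx,biw,bix,bor,bow,box,brw,brx,bwx,gio,gir,giw,gor,gox,ikl,ikr,ilr,jko] rk=19  ker:gix,grw,grx,ior,iox,irw,irx,iwx,klr,orw,orx,owx,rwx
∂3: piv[borw,borx,bowx,brwx,gior,giox,girw,girx,gorx,iklr] rk=10  ker:iorx,orwx
∂1c = 0
c vs im∂2: residual ≠ 0 ⇒ not boundary

cycle:yes boundary:no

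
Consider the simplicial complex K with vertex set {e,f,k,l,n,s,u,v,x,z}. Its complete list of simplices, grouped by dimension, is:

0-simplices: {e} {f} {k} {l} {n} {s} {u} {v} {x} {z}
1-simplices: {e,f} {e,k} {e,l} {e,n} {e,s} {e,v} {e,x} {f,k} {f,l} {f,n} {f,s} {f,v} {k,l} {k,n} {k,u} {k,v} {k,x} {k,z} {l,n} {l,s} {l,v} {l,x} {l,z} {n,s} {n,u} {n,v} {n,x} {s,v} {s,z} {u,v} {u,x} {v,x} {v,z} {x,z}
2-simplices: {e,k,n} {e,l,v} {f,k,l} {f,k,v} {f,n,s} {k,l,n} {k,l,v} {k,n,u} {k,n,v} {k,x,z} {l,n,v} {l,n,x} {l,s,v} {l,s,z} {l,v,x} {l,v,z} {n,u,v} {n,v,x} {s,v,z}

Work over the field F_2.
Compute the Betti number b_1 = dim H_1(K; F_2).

b_1=9

n_0=10 n_1=34 n_2=19  [Z2]
∂1: piv[ef,ek,el,en,es,ev,ex,ku,kz] rk=9  ker:fk,fl,fn,fs,fv,kl,kn,kv,kx,ln,ls,lv,lx,lz,ns,nu,nv,nx,sv,sz,uv,ux,vx,vz,xz
∂2: piv[ekn,elv,fkl,fkv,fns,kln,klv,knu,knv,kxz,lnx,lsv,lsz,lvx,lvz,nuv] rk=16  ker:lnv,nvx,svz
b_1=(34−9)−16=9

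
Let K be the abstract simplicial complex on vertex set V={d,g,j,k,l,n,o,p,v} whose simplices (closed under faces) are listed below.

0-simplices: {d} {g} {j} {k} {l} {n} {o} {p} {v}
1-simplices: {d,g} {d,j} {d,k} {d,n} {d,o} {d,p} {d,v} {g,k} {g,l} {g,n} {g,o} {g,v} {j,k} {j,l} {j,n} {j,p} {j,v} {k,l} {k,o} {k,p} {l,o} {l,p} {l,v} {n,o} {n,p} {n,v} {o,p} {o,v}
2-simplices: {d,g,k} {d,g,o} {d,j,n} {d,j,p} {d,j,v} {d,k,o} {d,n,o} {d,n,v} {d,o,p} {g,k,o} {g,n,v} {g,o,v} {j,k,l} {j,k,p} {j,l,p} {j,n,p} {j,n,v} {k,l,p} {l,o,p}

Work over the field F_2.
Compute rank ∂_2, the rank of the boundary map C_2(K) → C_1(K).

rank∂_2=16

n_0=9 n_1=28 n_2=19  [Z2]
∂1: piv[dg,dj,dk,dn,do,dp,dv,gl] rk=8  ker:gk,gn,go,gv,jk,jl,jn,jp,jv,kl,ko,kp,lo,lp,lv,no,np,nv,op,ov
∂2: piv[dgk,dgo,djn,djp,djv,dko,dno,dnv,dop,gnv,gov,jkl,jkp,jlp,jnp,lop] rk=16  ker:gko,jnv,klp
rk∂_2=16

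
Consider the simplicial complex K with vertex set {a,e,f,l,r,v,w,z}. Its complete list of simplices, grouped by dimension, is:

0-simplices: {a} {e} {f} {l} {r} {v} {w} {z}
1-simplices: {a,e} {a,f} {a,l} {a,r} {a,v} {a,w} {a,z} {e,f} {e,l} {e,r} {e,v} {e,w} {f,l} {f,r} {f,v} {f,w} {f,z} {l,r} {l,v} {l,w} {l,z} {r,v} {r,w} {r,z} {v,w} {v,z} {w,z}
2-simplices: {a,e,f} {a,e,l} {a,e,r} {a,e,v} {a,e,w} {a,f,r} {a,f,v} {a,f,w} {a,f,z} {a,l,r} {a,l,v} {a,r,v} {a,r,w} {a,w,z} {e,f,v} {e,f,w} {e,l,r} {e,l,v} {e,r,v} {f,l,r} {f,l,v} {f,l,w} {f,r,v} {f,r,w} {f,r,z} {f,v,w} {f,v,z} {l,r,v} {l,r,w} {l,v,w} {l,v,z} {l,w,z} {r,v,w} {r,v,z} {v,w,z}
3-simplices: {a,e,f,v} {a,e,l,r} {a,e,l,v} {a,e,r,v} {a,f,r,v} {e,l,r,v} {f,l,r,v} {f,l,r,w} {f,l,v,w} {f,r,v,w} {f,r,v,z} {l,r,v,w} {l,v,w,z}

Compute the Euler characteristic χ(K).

n_0=8 n_1=27 n_2=35 n_3=13
χ=+8−27+35−13=3

χ(K)=3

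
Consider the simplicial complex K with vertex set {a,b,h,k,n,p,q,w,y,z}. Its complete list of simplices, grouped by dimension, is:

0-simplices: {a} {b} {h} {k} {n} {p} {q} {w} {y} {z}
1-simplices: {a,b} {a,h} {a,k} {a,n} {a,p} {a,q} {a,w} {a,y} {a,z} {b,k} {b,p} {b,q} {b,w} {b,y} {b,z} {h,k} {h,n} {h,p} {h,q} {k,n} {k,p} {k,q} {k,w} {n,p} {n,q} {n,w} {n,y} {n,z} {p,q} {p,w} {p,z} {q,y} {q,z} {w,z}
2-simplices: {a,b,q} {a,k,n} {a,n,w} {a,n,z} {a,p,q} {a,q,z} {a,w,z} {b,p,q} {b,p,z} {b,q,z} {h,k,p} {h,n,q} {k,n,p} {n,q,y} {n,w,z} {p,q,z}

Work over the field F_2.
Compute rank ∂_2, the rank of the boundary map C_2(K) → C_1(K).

n_0=10 n_1=34 n_2=16  [Z2]
∂1: piv[ab,ah,ak,an,ap,aq,aw,ay,az] rk=9  ker:bk,bp,bq,bw,by,bz,hk,hn,hp,hq,kn,kp,kq,kw,np,nq,nw,ny,nz,pq,pw,pz,qy,qz,wz
∂2: piv[abq,akn,anw,anz,apq,aqz,awz,bpq,bpz,bqz,hkp,hnq,knp,nqy] rk=14  ker:nwz,pqz
rk∂_2=14

rank∂_2=14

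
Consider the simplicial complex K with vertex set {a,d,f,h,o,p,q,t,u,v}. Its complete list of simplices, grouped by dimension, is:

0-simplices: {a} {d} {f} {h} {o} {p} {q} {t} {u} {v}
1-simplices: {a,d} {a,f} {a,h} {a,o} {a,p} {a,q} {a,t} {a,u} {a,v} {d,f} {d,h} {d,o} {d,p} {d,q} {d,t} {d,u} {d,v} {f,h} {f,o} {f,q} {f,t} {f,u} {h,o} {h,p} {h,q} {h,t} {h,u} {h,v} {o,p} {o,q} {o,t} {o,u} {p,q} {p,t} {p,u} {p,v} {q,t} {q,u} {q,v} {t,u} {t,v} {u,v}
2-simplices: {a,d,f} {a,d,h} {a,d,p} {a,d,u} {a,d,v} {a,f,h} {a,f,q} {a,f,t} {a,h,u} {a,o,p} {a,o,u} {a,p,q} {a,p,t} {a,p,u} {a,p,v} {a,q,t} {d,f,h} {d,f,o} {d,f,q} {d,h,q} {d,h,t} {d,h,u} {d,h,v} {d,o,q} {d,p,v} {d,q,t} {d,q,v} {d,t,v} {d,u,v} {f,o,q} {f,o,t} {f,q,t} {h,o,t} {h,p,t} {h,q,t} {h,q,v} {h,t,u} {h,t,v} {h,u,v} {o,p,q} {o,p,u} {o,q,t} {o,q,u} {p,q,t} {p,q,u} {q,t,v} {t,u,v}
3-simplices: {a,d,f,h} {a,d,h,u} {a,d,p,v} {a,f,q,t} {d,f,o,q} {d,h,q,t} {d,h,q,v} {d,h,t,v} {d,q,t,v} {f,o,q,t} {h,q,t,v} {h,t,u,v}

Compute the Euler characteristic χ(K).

n_0=10 n_1=42 n_2=47 n_3=12
χ=+10−42+47−12=3

χ(K)=3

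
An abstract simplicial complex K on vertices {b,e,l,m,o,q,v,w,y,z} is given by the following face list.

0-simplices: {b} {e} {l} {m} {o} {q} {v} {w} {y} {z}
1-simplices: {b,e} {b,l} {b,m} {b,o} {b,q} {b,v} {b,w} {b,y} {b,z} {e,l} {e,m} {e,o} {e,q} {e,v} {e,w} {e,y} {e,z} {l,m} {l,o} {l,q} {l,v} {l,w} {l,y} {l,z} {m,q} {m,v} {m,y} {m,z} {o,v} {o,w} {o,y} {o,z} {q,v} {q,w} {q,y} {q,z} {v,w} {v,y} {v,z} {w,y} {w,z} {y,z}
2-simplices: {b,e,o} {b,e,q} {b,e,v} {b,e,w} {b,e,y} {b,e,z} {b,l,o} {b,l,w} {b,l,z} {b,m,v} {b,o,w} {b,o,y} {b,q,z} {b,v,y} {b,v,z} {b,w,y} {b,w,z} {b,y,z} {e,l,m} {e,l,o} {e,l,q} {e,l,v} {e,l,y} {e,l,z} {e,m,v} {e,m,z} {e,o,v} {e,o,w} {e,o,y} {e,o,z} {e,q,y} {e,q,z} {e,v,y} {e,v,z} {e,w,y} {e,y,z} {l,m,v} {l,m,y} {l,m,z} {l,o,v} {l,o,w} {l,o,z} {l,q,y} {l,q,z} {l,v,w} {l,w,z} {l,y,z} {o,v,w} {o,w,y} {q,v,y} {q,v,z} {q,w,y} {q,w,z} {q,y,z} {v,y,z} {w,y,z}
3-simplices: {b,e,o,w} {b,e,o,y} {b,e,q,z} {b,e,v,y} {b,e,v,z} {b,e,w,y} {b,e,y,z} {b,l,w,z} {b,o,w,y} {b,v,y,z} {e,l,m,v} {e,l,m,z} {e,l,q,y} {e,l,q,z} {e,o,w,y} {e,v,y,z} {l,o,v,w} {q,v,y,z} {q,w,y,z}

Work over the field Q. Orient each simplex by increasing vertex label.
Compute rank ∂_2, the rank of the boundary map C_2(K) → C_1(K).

rank∂_2=32

n_0=10 n_1=42 n_2=56 n_3=19  [Q]
∂1: piv[be,bl,bm,bo,bq,bv,bw,by,bz] rk=9  ker:el,em,eo,eq,ev,ew,ey,ez,lm,lo,lq,lv,lw,ly,lz,mq,mv,my,mz,ov,ow,oy,oz,qv,qw,qy,qz,vw,vy,vz,wy,wz,yz
∂2: piv[beo,beq,bev,bew,bey,bez,blo,blw,blz,bmv,bow,boy,bqz,bvy,bvz,bwy,bwz,byz,elm,elo,elq,elv,ely,emv,emz,eov,eoz,eqy,lmy,lvw,qvy,qwy] rk=32  ker:elz,eow,eoy,eqz,evy,evz,ewy,eyz,lmv,lmz,lov,low,loz,lqy,lqz,lwz,lyz,ovw,owy,qvz,qwz,qyz,vyz,wyz
∂3: piv[beow,beoy,beqz,bevy,bevz,bewy,beyz,blwz,bowy,bvyz,elmv,elmz,elqy,elqz,lovw,qvyz,qwyz] rk=17  ker:eowy,evyz
rk∂_2=32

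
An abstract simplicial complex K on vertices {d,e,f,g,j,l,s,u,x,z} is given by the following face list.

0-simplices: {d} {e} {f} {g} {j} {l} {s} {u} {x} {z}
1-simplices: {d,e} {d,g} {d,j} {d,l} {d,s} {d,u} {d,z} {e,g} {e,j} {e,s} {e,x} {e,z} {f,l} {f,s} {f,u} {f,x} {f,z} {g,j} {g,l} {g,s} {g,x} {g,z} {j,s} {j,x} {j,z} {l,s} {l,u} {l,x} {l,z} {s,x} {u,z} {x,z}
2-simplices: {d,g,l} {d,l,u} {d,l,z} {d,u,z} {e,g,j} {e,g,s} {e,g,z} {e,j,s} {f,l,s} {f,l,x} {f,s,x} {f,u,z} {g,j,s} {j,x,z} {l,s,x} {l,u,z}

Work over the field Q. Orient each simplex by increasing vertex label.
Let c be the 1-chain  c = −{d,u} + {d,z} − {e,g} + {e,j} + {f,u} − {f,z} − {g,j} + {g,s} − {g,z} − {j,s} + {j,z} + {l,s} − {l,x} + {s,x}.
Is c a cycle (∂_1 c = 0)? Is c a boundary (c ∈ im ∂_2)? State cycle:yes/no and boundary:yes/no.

cycle:yes boundary:no

n_0=10 n_1=32 n_2=16  [Q]
∂1: piv[de,dg,dj,dl,ds,du,dz,ex,fl] rk=9  ker:eg,ej,es,ez,fs,fu,fx,fz,gj,gl,gs,gx,gz,js,jx,jz,ls,lu,lx,lz,sx,uz,xz
∂2: piv[dgl,dlu,dlz,duz,egj,egs,egz,ejs,fls,flx,fsx,fuz,jxz] rk=13  ker:gjs,lsx,luz
∂1c = 0
c vs im∂2: residual ≠ 0 ⇒ not boundary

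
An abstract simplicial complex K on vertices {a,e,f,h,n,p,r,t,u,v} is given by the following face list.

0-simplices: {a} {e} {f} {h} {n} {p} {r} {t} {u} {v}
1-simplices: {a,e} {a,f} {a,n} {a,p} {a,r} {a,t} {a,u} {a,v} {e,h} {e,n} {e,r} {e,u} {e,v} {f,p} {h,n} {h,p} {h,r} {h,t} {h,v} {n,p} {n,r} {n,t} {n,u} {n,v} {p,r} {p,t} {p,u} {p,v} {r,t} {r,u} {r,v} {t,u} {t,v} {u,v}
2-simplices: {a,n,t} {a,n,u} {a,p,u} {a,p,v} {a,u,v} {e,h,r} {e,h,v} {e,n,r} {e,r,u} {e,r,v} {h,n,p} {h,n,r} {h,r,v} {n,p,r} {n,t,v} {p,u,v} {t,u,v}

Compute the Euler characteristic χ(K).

χ(K)=-7

n_0=10 n_1=34 n_2=17
χ=+10−34+17=-7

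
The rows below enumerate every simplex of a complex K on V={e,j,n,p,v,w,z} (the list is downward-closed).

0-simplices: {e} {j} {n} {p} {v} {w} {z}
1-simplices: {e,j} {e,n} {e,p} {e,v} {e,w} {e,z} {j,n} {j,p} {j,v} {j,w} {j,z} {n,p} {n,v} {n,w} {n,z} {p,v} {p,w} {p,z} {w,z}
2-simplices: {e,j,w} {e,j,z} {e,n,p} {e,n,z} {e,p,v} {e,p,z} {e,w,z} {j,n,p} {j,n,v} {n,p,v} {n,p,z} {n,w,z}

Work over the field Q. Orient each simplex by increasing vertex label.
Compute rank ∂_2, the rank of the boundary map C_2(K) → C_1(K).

rank∂_2=11

n_0=7 n_1=19 n_2=12  [Q]
∂1: piv[ej,en,ep,ev,ew,ez] rk=6  ker:jn,jp,jv,jw,jz,np,nv,nw,nz,pv,pw,pz,wz
∂2: piv[ejw,ejz,enp,enz,epv,epz,ewz,jnp,jnv,npv,nwz] rk=11  ker:npz
rk∂_2=11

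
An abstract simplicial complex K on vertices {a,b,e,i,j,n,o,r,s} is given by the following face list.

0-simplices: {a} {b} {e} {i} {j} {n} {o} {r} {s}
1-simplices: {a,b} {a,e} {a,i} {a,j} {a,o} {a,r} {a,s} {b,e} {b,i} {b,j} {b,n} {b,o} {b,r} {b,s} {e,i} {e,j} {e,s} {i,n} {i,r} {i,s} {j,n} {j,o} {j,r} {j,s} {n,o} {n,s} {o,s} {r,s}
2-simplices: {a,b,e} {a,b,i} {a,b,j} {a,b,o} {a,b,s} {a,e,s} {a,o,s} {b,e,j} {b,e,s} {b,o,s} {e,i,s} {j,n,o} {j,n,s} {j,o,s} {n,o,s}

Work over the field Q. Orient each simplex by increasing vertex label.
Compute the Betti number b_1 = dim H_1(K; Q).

b_1=8

n_0=9 n_1=28 n_2=15  [Q]
∂1: piv[ab,ae,ai,aj,ao,ar,as,bn] rk=8  ker:be,bi,bj,bo,br,bs,ei,ej,es,in,ir,is,jn,jo,jr,js,no,ns,os,rs
∂2: piv[abe,abi,abj,abo,abs,aes,aos,bej,eis,jno,jns,jos] rk=12  ker:bes,bos,nos
b_1=(28−8)−12=8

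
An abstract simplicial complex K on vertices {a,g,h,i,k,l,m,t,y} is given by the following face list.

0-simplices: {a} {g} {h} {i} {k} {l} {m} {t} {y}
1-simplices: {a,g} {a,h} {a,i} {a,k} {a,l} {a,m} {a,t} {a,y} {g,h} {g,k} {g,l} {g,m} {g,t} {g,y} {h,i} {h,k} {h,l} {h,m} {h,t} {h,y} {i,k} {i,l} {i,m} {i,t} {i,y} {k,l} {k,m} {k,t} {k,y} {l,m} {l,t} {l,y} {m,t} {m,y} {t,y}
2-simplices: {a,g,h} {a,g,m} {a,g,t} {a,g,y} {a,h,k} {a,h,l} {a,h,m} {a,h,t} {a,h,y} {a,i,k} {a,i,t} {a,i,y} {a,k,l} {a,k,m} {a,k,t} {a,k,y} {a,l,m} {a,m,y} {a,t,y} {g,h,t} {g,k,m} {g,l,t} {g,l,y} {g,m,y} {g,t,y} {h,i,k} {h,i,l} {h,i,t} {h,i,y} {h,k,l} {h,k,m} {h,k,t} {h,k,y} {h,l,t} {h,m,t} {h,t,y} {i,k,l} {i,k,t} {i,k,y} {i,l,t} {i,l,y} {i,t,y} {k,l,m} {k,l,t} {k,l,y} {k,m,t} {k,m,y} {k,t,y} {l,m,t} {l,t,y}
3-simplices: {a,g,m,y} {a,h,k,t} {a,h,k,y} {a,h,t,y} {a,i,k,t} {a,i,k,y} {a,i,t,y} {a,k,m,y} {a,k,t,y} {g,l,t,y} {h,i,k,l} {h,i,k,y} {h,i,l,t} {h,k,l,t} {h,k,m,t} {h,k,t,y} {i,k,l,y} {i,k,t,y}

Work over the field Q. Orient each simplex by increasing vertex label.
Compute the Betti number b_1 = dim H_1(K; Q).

b_1=1

n_0=9 n_1=35 n_2=50 n_3=18  [Q]
∂1: piv[ag,ah,ai,ak,al,am,at,ay] rk=8  ker:gh,gk,gl,gm,gt,gy,hi,hk,hl,hm,ht,hy,ik,il,im,it,iy,kl,km,kt,ky,lm,lt,ly,mt,my,ty
∂2: piv[agh,agm,agt,agy,ahk,ahl,ahm,aht,ahy,aik,ait,aiy,akl,akm,akt,aky,alm,amy,aty,gkm,glt,gly,hik,hil,hlt,hmt] rk=26  ker:ght,gmy,gty,hit,hiy,hkl,hkm,hkt,hky,hty,ikl,ikt,iky,ilt,ily,ity,klm,klt,kly,kmt,kmy,kty,lmt,lty
∂3: piv[agmy,ahkt,ahky,ahty,aikt,aiky,aity,akmy,akty,glty,hikl,hiky,hilt,hklt,hkmt,ikly] rk=16  ker:hkty,ikty
b_1=(35−8)−26=1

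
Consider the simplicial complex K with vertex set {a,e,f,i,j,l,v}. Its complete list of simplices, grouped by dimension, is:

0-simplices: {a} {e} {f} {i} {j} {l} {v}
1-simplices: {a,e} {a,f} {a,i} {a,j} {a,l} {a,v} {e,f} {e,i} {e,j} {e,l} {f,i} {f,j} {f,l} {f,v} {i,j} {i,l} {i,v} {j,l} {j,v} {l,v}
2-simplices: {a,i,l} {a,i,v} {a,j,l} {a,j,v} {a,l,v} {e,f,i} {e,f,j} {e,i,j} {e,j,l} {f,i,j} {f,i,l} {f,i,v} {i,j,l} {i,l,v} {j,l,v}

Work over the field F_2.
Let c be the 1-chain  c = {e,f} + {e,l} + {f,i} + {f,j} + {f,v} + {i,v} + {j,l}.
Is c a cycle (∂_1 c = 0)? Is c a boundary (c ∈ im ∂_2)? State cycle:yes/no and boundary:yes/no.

cycle:yes boundary:yes

n_0=7 n_1=20 n_2=15  [Z2]
∂1: piv[ae,af,ai,aj,al,av] rk=6  ker:ef,ei,ej,el,fi,fj,fl,fv,ij,il,iv,jl,jv,lv
∂2: piv[ail,aiv,ajl,ajv,alv,efi,efj,eij,ejl,fil,fiv,ijl] rk=12  ker:fij,ilv,jlv
∂1c = 0
c vs im∂2: reduces to 0 ⇒ boundary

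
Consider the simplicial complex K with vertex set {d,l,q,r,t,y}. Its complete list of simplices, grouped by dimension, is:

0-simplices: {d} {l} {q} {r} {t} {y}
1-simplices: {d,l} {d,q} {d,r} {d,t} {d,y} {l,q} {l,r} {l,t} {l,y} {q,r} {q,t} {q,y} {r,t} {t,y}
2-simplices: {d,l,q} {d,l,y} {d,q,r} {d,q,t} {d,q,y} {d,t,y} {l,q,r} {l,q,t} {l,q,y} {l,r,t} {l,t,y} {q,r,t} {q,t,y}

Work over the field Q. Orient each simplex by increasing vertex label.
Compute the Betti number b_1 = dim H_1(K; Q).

n_0=6 n_1=14 n_2=13  [Q]
∂1: piv[dl,dq,dr,dt,dy] rk=5  ker:lq,lr,lt,ly,qr,qt,qy,rt,ty
∂2: piv[dlq,dly,dqr,dqt,dqy,dty,lqr,lqt,lrt] rk=9  ker:lqy,lty,qrt,qty
b_1=(14−5)−9=0

b_1=0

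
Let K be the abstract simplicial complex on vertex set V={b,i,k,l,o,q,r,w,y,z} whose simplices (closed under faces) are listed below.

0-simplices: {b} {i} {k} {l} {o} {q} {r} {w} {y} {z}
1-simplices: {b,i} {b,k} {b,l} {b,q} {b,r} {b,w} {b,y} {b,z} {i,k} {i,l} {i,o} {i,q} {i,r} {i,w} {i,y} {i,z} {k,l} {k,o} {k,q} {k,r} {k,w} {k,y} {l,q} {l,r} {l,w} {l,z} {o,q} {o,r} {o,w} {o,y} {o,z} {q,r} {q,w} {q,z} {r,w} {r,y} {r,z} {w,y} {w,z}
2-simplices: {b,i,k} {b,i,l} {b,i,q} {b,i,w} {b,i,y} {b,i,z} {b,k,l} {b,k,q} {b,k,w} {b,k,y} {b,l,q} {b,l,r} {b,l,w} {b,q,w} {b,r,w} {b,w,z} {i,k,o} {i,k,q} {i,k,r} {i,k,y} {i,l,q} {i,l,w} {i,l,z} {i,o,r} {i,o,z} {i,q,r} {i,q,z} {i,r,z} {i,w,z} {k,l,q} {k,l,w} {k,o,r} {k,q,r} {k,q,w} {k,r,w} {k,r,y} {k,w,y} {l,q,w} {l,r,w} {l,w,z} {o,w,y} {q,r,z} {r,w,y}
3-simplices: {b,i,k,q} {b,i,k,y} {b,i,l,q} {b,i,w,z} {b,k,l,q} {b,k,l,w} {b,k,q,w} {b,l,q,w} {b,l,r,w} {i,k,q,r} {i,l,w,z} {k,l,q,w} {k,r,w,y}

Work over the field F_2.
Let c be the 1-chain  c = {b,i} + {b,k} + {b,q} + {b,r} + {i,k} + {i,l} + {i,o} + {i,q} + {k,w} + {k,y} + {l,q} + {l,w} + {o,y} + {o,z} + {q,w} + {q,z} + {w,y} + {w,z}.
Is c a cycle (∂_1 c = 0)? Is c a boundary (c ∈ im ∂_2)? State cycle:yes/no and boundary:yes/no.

cycle:no boundary:no

n_0=10 n_1=39 n_2=43 n_3=13  [Z2]
∂1: piv[bi,bk,bl,bq,br,bw,by,bz,io] rk=9  ker:ik,il,iq,ir,iw,iy,iz,kl,ko,kq,kr,kw,ky,lq,lr,lw,lz,oq,or,ow,oy,oz,qr,qw,qz,rw,ry,rz,wy,wz
∂2: piv[bik,bil,biq,biw,biy,biz,bkl,bkq,bkw,bky,blq,blr,blw,bqw,brw,bwz,iko,ikr,ilz,ior,ioz,iqr,iqz,irz,krw,kry,kwy,owy] rk=28  ker:ikq,iky,ilq,ilw,iwz,klq,klw,kor,kqr,kqw,lqw,lrw,lwz,qrz,rwy
∂3: piv[bikq,biky,bilq,biwz,bklq,bklw,bkqw,blqw,blrw,ikqr,ilwz,krwy] rk=12  ker:klqw
∂1c = {i} + {l} + {o} + {q} + {r} + {w} + {y} + {z}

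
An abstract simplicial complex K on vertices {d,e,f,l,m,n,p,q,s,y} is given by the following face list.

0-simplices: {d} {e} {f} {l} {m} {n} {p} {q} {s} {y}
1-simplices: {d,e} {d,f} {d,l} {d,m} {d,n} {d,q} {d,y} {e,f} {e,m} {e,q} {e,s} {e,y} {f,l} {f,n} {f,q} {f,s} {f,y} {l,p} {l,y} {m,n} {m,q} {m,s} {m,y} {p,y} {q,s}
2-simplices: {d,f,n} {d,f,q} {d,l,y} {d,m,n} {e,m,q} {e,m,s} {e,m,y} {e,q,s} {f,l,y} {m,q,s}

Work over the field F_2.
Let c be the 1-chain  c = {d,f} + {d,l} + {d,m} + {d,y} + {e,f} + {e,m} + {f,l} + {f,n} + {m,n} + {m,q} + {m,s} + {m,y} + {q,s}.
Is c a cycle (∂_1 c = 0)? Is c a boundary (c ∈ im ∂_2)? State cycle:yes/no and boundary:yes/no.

cycle:yes boundary:no

n_0=10 n_1=25 n_2=10  [Z2]
∂1: piv[de,df,dl,dm,dn,dq,dy,es,lp] rk=9  ker:ef,em,eq,ey,fl,fn,fq,fs,fy,ly,mn,mq,ms,my,py,qs
∂2: piv[dfn,dfq,dly,dmn,emq,ems,emy,eqs,fly] rk=9  ker:mqs
∂1c = 0
c vs im∂2: residual ≠ 0 ⇒ not boundary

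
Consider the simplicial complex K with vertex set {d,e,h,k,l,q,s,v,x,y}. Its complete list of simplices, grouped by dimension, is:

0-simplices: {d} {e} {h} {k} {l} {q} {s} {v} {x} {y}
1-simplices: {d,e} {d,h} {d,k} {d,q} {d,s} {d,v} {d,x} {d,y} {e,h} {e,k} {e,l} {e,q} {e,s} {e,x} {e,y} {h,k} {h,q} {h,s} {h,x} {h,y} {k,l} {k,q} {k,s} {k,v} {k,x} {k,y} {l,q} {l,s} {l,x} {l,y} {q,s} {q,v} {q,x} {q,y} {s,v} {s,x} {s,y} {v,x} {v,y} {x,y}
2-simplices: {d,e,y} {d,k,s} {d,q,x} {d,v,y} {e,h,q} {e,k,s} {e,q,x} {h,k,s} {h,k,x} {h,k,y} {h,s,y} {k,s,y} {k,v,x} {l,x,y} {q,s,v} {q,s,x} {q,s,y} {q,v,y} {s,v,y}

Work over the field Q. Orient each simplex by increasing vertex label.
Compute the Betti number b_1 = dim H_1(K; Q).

b_1=14

n_0=10 n_1=40 n_2=19  [Q]
∂1: piv[de,dh,dk,dq,ds,dv,dx,dy,el] rk=9  ker:eh,ek,eq,es,ex,ey,hk,hq,hs,hx,hy,kl,kq,ks,kv,kx,ky,lq,ls,lx,ly,qs,qv,qx,qy,sv,sx,sy,vx,vy,xy
∂2: piv[dey,dks,dqx,dvy,ehq,eks,eqx,hks,hkx,hky,hsy,kvx,lxy,qsv,qsx,qsy,qvy] rk=17  ker:ksy,svy
b_1=(40−9)−17=14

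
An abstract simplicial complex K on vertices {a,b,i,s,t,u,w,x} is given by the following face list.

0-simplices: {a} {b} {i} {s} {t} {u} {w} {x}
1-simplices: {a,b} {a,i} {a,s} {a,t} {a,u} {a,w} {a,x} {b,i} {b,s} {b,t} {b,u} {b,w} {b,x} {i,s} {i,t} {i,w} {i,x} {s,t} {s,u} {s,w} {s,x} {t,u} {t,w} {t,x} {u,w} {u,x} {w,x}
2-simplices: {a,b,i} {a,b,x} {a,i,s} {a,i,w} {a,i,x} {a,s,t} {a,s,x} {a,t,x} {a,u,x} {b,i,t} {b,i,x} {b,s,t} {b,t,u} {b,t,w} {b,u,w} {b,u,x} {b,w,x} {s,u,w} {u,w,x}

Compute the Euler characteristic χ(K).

χ(K)=0

n_0=8 n_1=27 n_2=19
χ=+8−27+19=0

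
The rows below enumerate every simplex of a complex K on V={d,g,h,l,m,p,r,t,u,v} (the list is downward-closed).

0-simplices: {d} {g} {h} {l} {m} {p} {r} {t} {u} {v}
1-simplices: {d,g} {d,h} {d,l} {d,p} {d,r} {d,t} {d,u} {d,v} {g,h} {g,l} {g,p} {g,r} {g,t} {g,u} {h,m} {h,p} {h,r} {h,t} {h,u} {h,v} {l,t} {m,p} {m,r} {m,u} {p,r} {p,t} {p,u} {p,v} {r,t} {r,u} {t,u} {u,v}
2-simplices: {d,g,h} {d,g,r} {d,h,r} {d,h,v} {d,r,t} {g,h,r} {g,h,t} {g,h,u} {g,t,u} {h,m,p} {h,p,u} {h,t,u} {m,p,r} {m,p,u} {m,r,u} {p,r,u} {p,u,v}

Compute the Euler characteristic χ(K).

n_0=10 n_1=32 n_2=17
χ=+10−32+17=-5

χ(K)=-5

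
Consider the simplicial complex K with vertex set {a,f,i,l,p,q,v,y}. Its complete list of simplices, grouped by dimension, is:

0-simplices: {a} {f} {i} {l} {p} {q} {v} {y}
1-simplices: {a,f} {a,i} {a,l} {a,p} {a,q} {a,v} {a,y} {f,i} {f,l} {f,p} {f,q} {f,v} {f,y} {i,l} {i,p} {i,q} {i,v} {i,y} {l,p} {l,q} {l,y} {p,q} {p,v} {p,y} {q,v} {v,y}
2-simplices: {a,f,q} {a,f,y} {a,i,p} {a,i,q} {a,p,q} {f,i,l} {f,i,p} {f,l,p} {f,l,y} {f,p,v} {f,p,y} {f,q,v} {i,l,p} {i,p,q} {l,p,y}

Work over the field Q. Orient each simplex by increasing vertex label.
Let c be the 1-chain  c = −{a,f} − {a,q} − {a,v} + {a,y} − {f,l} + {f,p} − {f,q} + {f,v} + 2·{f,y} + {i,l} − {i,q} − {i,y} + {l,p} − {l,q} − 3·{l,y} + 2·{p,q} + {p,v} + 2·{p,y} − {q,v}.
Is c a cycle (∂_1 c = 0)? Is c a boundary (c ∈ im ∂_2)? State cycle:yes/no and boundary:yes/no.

cycle:no boundary:no

n_0=8 n_1=26 n_2=15  [Q]
∂1: piv[af,ai,al,ap,aq,av,ay] rk=7  ker:fi,fl,fp,fq,fv,fy,il,ip,iq,iv,iy,lp,lq,ly,pq,pv,py,qv,vy
∂2: piv[afq,afy,aip,aiq,apq,fil,fip,flp,fly,fpv,fpy,fqv] rk=12  ker:ilp,ipq,lpy
∂1c = 2·{a} − 3·{f} + {i} + 3·{l} − 3·{p} − {q} + {y}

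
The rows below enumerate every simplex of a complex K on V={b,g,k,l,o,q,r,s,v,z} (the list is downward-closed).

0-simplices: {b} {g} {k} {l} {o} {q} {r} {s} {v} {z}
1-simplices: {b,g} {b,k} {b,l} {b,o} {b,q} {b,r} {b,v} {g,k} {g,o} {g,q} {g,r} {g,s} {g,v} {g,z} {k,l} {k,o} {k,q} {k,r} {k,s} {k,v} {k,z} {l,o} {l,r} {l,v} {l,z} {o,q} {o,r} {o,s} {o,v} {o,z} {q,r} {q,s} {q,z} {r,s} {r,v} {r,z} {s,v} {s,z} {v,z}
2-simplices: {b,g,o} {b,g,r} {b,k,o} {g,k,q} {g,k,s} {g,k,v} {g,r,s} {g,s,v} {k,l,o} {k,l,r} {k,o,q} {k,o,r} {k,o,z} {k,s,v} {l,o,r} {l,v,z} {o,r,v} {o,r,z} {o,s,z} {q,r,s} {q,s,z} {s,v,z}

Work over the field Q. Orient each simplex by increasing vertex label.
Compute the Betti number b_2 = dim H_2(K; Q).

n_0=10 n_1=39 n_2=22  [Q]
∂1: piv[bg,bk,bl,bo,bq,br,bv,gs,gz] rk=9  ker:gk,go,gq,gr,gv,kl,ko,kq,kr,ks,kv,kz,lo,lr,lv,lz,oq,or,os,ov,oz,qr,qs,qz,rs,rv,rz,sv,sz,vz
∂2: piv[bgo,bgr,bko,gkq,gks,gkv,grs,gsv,klo,klr,koq,kor,koz,lvz,orv,orz,osz,qrs,qsz,svz] rk=20  ker:ksv,lor
b_2=(22−20)−0=2

b_2=2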